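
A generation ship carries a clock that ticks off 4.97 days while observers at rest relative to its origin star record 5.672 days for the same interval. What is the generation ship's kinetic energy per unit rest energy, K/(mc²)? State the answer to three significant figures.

0.141

From Δt = γΔτ: γ = 5.672/4.97 = 1.14125.
K/(mc²) = γ − 1 = 1.14125 − 1 = 0.141.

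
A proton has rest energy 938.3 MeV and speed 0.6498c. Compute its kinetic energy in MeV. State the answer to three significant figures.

296 MeV

With β = 0.6498, γ = 1/√(1 − 0.6498²) = 1/√0.57775996 = 1.31561.
Kinetic energy: K = (γ − 1)mc² = (1.31561 − 1) × 938.3 MeV = 0.31561 × 938.3 = 296 MeV.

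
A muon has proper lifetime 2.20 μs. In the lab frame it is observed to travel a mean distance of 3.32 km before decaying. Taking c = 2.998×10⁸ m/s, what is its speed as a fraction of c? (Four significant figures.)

Lab distance = (lab lifetime)·v = γτ·βc, so βγ = d/(cτ) = 3320/(2.998×10⁸ × 2.200×10^-6) = 5.0337.
With βγ = 5.0337: γ² = 1 + (βγ)² = 26.3381, and β = (βγ)/γ = 5.0337/5.13207 = 0.9808.

0.9808c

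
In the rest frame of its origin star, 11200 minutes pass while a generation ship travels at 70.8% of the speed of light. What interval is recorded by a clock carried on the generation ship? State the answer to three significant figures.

Lorentz factor: γ = (1 − 0.501264)^(−1/2) = 1.416.
The moving clock records proper time: Δτ = Δt/γ = 11200/1.416 = 7910 minutes.

7910 minutes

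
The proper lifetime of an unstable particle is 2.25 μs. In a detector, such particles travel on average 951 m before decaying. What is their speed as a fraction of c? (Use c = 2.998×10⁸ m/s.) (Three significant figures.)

0.816c

Let x = d/(cτ) = 951.0 m / (2.998×10⁸ m/s × 2.250×10^-6 s) = 1.4098. Since d = βγcτ, x = βγ = β/√(1−β²).
Solving: β² = x²/(1+x²) = 1.98754/2.98754 = 0.665276, so β = 0.816.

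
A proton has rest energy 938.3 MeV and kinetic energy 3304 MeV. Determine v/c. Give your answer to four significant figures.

K = (γ−1)mc², so γ = 1 + 3304/938.3 = 4.5213.
Then v/c = √(1 − γ⁻²) = √(1 − 0.0489185) = √0.9510815 = 0.9752.

0.9752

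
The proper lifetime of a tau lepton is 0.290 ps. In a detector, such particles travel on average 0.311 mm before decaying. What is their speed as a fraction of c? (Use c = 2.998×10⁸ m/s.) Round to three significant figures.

Lab distance = (lab lifetime)·v = γτ·βc, so βγ = d/(cτ) = 3.110×10^-4/(2.998×10⁸ × 2.900×10^-13) = 3.5771.
With βγ = 3.5771: γ² = 1 + (βγ)² = 13.7956, and β = (βγ)/γ = 3.5771/3.71424 = 0.963.

0.963c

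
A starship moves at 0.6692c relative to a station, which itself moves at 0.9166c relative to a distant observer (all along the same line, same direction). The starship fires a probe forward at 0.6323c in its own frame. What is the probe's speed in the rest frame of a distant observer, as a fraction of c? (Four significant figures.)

0.9961c

Apply u = (u'+v)/(1+u'v) twice. Probe in the station frame: (0.6323+0.6692)/(1+0.6323·0.6692) = 1.3015/1.42313516 = 0.91453c.
That velocity, transformed to the rest frame of a distant observer: (0.91453+0.9166)/(1+0.91453·0.9166) = 1.83113/1.838258198 = 0.99612c.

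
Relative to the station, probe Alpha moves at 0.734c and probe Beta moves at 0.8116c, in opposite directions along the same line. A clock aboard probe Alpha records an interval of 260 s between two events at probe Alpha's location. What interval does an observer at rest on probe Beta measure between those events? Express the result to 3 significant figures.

1050 s

The velocity of probe Alpha relative to probe Beta is (0.734 + 0.8116)c / (1 + 0.734×0.8116) = 0.96859c; relative speed 0.96859c.
γ for this relative speed: γ = 1/√(1 − 0.938167) = 4.0215.
The clock on probe Alpha records proper time, so probe Beta measures Δt = γΔτ = 4.0215 × 260 = 1050 s.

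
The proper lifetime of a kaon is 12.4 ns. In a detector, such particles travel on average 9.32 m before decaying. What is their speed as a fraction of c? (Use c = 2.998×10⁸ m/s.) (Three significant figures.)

d = βγcτ ⇒ βγ = d/(cτ) = 9.320 m / (3.71752 m) = 2.507.
β = (βγ)/√(1+(βγ)²) = 2.507/√7.28505 = 0.929.

0.929c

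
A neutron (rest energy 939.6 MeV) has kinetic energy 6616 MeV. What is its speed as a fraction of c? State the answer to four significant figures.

K = (γ−1)mc², so γ = 1 + 6616/939.6 = 8.0413.
Then v/c = √(1 − γ⁻²) = √(1 − 0.0154649) = √0.9845351 = 0.9922.

0.9922c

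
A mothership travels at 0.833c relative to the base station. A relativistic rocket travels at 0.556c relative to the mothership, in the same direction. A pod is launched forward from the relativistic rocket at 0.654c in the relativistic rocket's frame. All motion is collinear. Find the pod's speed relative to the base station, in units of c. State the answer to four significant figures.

Apply u = (u'+v)/(1+u'v) twice. Pod in the mothership frame: (0.654+0.556)/(1+0.654·0.556) = 1.21/1.363624 = 0.88734c.
That velocity, transformed to the rest frame of the base station: (0.88734+0.833)/(1+0.88734·0.833) = 1.72034/1.73915422 = 0.98918c.

0.9892c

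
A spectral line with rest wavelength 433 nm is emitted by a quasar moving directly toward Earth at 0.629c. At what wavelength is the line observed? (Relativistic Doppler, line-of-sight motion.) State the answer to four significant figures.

Relativistic Doppler for wavelength: λ_obs = λ_src · √((1−β)/(1+β)).
With β = 0.629: factor = √(0.371/1.629) = 0.47723.
λ_obs = 433 × 0.47723 = 206.6 nm.

206.6 nm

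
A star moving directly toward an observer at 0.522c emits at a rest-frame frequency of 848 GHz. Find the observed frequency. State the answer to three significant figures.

Relativistic Doppler (source moving toward): f_obs = f_src · √((1+β)/(1−β)).
With β = 0.522: factor = √(1.522/0.478) = 1.7844.
f_obs = 848 × 1.7844 = 1510 GHz.

1510 GHz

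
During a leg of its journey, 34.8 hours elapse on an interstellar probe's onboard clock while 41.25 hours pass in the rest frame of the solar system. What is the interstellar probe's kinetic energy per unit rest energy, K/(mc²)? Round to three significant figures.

From Δt = γΔτ: γ = 41.25/34.8 = 1.18534.
K/(mc²) = γ − 1 = 1.18534 − 1 = 0.185.

0.185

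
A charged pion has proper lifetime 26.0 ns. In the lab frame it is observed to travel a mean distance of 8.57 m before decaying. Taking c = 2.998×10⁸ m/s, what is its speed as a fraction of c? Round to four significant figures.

Lab distance = (lab lifetime)·v = γτ·βc, so βγ = d/(cτ) = 8.570/(2.998×10⁸ × 2.600×10^-8) = 1.0995.
With βγ = 1.0995: γ² = 1 + (βγ)² = 2.2089, and β = (βγ)/γ = 1.0995/1.48624 = 0.7398.

0.7398c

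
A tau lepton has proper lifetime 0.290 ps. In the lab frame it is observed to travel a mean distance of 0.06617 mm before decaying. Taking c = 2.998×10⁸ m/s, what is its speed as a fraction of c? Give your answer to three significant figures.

d = βγcτ ⇒ βγ = d/(cτ) = 6.617×10^-5 m / (8.6942×10^-5 m) = 0.76108.
β = (βγ)/√(1+(βγ)²) = 0.76108/√1.579243 = 0.606.

0.606c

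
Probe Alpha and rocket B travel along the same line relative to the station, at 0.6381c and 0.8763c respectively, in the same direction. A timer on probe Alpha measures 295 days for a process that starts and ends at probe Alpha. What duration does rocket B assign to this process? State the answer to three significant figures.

351 days

The velocity of probe Alpha relative to rocket B is (0.6381 − 0.8763)c / (1 − 0.6381×0.8763) = −0.54034c; relative speed 0.54034c.
γ for this relative speed: γ = 1/√(1 − 0.291967) = 1.1884.
The clock on probe Alpha records proper time, so rocket B measures Δt = γΔτ = 1.1884 × 295 = 351 days.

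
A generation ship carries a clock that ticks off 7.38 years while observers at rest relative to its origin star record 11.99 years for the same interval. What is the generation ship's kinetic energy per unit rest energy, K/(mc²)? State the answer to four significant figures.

0.6247

γ = Δt/Δτ = 11.99/7.38 = 1.62466.
Since K = (γ−1)mc², K/(mc²) = 1.62466 − 1 = 0.6247.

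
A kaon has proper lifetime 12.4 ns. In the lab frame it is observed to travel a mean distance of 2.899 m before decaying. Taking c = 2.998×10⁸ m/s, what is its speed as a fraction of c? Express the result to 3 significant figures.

0.615c

Lab distance = (lab lifetime)·v = γτ·βc, so βγ = d/(cτ) = 2.899/(2.998×10⁸ × 1.240×10^-8) = 0.77982.
With βγ = 0.77982: γ² = 1 + (βγ)² = 1.608119, and β = (βγ)/γ = 0.77982/1.26812 = 0.615.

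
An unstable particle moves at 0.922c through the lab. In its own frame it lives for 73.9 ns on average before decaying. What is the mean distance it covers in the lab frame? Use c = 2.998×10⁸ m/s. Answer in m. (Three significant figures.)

γ = 1/√(1 − β²) = 1/√(1 − 0.850084) = 1/√0.149916 = 1/0.38719 = 2.5827.
Lab-frame lifetime: Δt = γτ = 2.5827 × 73.9 ns = 190.86 ns.
Distance: d = vΔt = 0.922 × 2.998×10⁸ m/s × 1.9086×10^-7 s = 52.8 m.

52.8 m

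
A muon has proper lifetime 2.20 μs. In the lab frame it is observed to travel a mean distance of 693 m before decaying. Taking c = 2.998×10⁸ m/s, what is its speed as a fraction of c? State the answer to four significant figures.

0.7244c

Lab distance = (lab lifetime)·v = γτ·βc, so βγ = d/(cτ) = 693.0/(2.998×10⁸ × 2.200×10^-6) = 1.0507.
With βγ = 1.0507: γ² = 1 + (βγ)² = 2.10397, and β = (βγ)/γ = 1.0507/1.45051 = 0.7244.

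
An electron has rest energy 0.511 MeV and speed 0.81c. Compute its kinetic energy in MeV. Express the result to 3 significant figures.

0.360 MeV

β² = 0.6561, so γ = 1/√0.3439 = 1.70523.
Kinetic energy: K = (γ − 1)mc² = (1.70523 − 1) × 0.511 MeV = 0.70523 × 0.511 = 0.360 MeV.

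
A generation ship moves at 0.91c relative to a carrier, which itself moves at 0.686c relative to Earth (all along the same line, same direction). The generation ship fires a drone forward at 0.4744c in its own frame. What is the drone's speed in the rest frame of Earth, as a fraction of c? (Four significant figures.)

Apply u = (u'+v)/(1+u'v) twice. Drone in the carrier frame: (0.4744+0.91)/(1+0.4744·0.91) = 1.3844/1.431704 = 0.96696c.
That velocity, transformed to the rest frame of Earth: (0.96696+0.686)/(1+0.96696·0.686) = 1.65296/1.66333456 = 0.99376c.

0.9938c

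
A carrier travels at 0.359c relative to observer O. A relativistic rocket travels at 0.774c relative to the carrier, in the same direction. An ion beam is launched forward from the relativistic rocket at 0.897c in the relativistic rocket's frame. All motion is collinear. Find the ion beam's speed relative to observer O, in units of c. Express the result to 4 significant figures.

0.9935c

Compose velocities in two stages. Stage 1 (into S'): u₁ = (0.897+0.774)/(1+0.897×0.774) = 0.98626.
Stage 2 (into S): u = (0.98626+0.359)/(1+0.98626×0.359) = 0.9935, so the speed is 0.9935c.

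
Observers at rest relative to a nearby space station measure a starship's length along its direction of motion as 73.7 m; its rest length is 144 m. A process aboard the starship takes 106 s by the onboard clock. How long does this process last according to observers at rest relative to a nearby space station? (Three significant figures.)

207 s

Length contraction gives γ = L₀/L = 144/73.7 = 1.95387.
Δt = γΔτ = 1.95387 × 106 = 207 s.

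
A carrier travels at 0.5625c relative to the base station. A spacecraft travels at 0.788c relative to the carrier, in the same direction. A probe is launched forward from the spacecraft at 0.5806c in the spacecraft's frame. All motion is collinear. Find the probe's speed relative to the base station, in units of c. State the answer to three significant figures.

First combine the probe and spacecraft (S''→S'): u₁ = (0.5806 + 0.788)/(1 + 0.5806×0.788) = 1.3686/1.4575128 = 0.939.
Then combine with the carrier (S'→S): u = (0.939 + 0.5625)/(1 + 0.939×0.5625) = 1.5015/1.5281875 = 0.98254.

0.983c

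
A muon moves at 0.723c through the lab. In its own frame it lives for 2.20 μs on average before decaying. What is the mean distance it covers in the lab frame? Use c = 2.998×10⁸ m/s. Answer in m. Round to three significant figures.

With β = 0.723, γ = 1/√(1 − 0.723²) = 1/√0.477271 = 1.4475.
Lab-frame lifetime: Δt = γτ = 1.4475 × 2.20 μs = 3.1845 μs.
Distance: d = vΔt = 0.723 × 2.998×10⁸ m/s × 3.1845×10^-6 s = 690 m.

690 m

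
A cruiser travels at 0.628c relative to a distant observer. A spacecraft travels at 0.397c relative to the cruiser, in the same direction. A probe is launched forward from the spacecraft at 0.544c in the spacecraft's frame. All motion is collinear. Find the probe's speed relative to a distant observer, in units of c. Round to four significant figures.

0.9434c

Apply u = (u'+v)/(1+u'v) twice. Probe in the cruiser frame: (0.544+0.397)/(1+0.544·0.397) = 0.941/1.215968 = 0.77387c.
That velocity, transformed to the rest frame of a distant observer: (0.77387+0.628)/(1+0.77387·0.628) = 1.40187/1.48599036 = 0.94339c.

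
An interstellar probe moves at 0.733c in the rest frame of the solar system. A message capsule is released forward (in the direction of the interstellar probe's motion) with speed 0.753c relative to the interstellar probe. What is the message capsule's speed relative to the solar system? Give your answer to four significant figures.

0.9575c

Relativistic velocity addition: u = (u' + v)/(1 + u'v/c²), with u' = 0.753c and v = 0.733c.
Numerator: 0.753 + 0.733 = 1.486. Denominator: 1 + (0.753)(0.733) = 1.551949.
u = 1.486/1.551949 = 0.95751, so the speed is 0.9575c.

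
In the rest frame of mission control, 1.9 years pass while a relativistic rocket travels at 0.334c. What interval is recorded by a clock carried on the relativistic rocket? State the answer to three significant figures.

Lorentz factor: γ = (1 − 0.111556)^(−1/2) = 1.0609.
The moving clock records proper time: Δτ = Δt/γ = 1.9/1.0609 = 1.79 years.

1.79 years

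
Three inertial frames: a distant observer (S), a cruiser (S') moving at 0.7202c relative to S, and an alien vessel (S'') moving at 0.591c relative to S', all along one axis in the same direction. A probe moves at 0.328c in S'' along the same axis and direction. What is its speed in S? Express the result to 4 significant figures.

Compose velocities in two stages. Stage 1 (into S'): u₁ = (0.328+0.591)/(1+0.328×0.591) = 0.76978.
Stage 2 (into S): u = (0.76978+0.7202)/(1+0.76978×0.7202) = 0.95856, so the speed is 0.9586c.

0.9586c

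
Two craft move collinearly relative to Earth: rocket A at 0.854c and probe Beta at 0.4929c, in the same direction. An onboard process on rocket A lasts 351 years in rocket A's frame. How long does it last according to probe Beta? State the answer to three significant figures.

The velocity of rocket A relative to probe Beta is (0.854 − 0.4929)c / (1 − 0.854×0.4929) = 0.62359c; relative speed 0.62359c.
γ for this relative speed: γ = 1/√(1 − 0.388864) = 1.2792.
The clock on rocket A records proper time, so probe Beta measures Δt = γΔτ = 1.2792 × 351 = 449 years.

449 years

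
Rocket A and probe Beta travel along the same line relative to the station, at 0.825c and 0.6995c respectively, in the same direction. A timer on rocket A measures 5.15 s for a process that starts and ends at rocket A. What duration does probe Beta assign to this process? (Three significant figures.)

Transform rocket A's velocity into probe Beta's frame: (0.825 − 0.6995)/(1 − 0.825·0.6995) = 0.1255/0.4229125, so the relative speed is 0.29675c.
γ for this relative speed: γ = 1/√(1 − 0.0880606) = 1.0472.
Rocket A's interval is proper; time dilation gives Δt_B = γΔτ = 1.0472 × 5.15 s = 5.39 s.

5.39 s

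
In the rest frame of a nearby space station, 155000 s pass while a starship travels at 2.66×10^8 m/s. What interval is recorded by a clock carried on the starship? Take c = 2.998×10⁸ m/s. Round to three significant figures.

β = v/c = (2.66×10^8 m/s)/(2.998×10⁸ m/s) = 0.887258.
γ = 1/√(1 − β²) = 1/√(1 − 0.7872268) = 1/√0.2127732 = 1/0.461273 = 2.1679.
The moving clock records proper time: Δτ = Δt/γ = 155000/2.1679 = 71500 s.

71500 s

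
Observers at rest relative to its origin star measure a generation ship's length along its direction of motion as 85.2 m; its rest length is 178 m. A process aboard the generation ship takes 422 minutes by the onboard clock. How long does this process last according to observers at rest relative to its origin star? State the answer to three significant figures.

882 minutes

From L = L₀/γ: γ = 178/85.2 = 2.0892.
Δt = γΔτ = 2.0892 × 422 = 882 minutes.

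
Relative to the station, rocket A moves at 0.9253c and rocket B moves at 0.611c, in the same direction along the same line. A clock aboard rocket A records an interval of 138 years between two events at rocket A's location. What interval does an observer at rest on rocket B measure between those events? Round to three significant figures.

200 years

The velocity of rocket A relative to rocket B is (0.9253 − 0.611)c / (1 − 0.9253×0.611) = 0.72312c; relative speed 0.72312c.
At |u| = 0.72312c, γ = (1 − 0.522903)^(−1/2) = 1.4478.
The clock on rocket A records proper time, so rocket B measures Δt = γΔτ = 1.4478 × 138 = 200 years.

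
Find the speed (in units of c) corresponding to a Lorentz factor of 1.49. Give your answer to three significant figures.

0.741c

β = √(1 − 1/γ²) = √(1 − 1/2.2201) = √0.54957 = 0.741.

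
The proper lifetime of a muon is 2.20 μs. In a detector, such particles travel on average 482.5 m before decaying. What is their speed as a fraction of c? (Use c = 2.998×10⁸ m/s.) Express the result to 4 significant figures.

0.5904c

d = βγcτ ⇒ βγ = d/(cτ) = 482.5 m / (659.56 m) = 0.73155.
β = (βγ)/√(1+(βγ)²) = 0.73155/√1.535165 = 0.5904.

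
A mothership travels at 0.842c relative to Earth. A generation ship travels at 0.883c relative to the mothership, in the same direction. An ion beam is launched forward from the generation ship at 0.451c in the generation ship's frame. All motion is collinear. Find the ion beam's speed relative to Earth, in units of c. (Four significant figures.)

Compose velocities in two stages. Stage 1 (into S'): u₁ = (0.451+0.883)/(1+0.451×0.883) = 0.95406.
Stage 2 (into S): u = (0.95406+0.842)/(1+0.95406×0.842) = 0.99597, so the speed is 0.9960c.

0.9960c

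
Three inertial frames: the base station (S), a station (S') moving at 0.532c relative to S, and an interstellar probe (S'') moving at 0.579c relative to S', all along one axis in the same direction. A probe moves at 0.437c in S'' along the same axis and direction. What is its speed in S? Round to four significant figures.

0.9382c

First combine the probe and interstellar probe (S''→S'): u₁ = (0.437 + 0.579)/(1 + 0.437×0.579) = 1.016/1.253023 = 0.81084.
Then combine with the station (S'→S): u = (0.81084 + 0.532)/(1 + 0.81084×0.532) = 1.34284/1.43136688 = 0.93815.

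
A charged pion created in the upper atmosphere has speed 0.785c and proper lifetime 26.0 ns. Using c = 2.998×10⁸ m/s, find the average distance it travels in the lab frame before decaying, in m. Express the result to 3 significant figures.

γ = 1/√(1 − β²) = 1/√(1 − 0.616225) = 1/√0.383775 = 1/0.619496 = 1.6142.
Lab-frame lifetime: Δt = γτ = 1.6142 × 26.0 ns = 41.969 ns.
Distance: d = vΔt = 0.785 × 2.998×10⁸ m/s × 4.1969×10^-8 s = 9.88 m.

9.88 m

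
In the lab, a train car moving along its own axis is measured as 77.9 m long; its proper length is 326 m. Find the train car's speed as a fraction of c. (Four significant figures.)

0.9710c

Length contraction gives γ = L₀/L = 326/77.9 = 4.1849.
β = √(1 − 1/γ²) = √0.942901 = 0.9710.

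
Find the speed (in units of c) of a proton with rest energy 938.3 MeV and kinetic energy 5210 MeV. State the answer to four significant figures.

0.9883c

γ = 1 + K/(mc²) = 1 + 5210/938.3 = 6.5526.
β = √(1 − 1/γ²) = √(1 − 0.0232902) = √0.9767098 = 0.9883.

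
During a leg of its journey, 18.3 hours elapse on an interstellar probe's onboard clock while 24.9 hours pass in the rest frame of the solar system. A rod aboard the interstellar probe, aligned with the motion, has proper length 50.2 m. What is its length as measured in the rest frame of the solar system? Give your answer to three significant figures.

36.9 m

γ = Δt/Δτ = 24.9/18.3 = 1.36066.
The rod contracts by the same γ: 50.2 m / 1.36066 = 36.9 m.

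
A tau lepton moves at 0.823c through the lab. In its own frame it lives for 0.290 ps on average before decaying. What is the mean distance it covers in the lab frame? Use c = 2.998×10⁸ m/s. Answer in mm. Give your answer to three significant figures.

0.126 mm

γ = 1/√(1 − β²) = 1/√(1 − 0.677329) = 1/√0.322671 = 1/0.568041 = 1.7604.
Lab-frame lifetime: Δt = γτ = 1.7604 × 0.290 ps = 0.51052 ps.
Distance: d = vΔt = 0.823 × 2.998×10⁸ m/s × 5.1052×10^-13 s = 1.26×10^-4 m = 0.126 mm.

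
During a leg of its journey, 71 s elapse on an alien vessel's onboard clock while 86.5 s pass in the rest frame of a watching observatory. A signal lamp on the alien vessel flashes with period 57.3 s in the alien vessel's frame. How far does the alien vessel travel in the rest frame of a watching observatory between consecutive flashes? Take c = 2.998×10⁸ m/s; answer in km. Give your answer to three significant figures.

From Δt = γΔτ: γ = 86.5/71 = 1.21831.
β = √(1 − 1/γ²) = 0.5712. Lab-frame period = γτ = 1.21831×57.3 s = 69.809 s. Distance = βc × γτ = 0.5712 × 2.998×10⁸ m/s × 69.809 s = 1.1954×10^10 m = 1.20×10^7 km.

1.20×10^7 km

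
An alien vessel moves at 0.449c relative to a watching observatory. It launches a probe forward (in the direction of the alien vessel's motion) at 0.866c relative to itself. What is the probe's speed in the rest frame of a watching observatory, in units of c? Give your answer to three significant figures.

Relativistic velocity addition: u = (u' + v)/(1 + u'v/c²), with u' = 0.866c and v = 0.449c.
Numerator: 0.866 + 0.449 = 1.315. Denominator: 1 + (0.866)(0.449) = 1.388834.
u = 1.315/1.388834 = 0.94684, so the speed is 0.947c.

0.947c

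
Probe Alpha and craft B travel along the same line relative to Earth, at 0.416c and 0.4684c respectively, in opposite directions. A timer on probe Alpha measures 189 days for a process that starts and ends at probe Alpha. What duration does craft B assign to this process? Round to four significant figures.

281.1 days

Transform probe Alpha's velocity into craft B's frame: (0.416 + 0.4684)/(1 + 0.416·0.4684) = 0.8844/1.1948544, so the relative speed is 0.74017c.
At |u| = 0.74017c, γ = (1 − 0.547852)^(−1/2) = 1.4872.
The clock on probe Alpha records proper time, so craft B measures Δt = γΔτ = 1.4872 × 189 = 281.1 days.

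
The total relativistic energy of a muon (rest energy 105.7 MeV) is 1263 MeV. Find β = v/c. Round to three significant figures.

γ = E/(mc²) = 1263/105.7 = 11.949.
β = √(1 − 1/γ²) = √(1 − 0.00700385) = √0.99299615 = 0.996.

0.996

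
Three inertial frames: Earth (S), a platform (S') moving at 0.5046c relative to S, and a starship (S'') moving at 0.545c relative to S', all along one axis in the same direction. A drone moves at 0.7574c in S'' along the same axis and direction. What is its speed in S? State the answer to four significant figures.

0.9736c

Compose velocities in two stages. Stage 1 (into S'): u₁ = (0.7574+0.545)/(1+0.7574×0.545) = 0.92187.
Stage 2 (into S): u = (0.92187+0.5046)/(1+0.92187×0.5046) = 0.97358, so the speed is 0.9736c.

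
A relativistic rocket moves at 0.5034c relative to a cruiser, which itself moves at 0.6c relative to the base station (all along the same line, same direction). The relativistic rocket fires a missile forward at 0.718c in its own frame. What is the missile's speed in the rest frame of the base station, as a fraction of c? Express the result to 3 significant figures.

First combine the missile and relativistic rocket (S''→S'): u₁ = (0.718 + 0.5034)/(1 + 0.718×0.5034) = 1.2214/1.3614412 = 0.89714.
Then combine with the cruiser (S'→S): u = (0.89714 + 0.6)/(1 + 0.89714×0.6) = 1.49714/1.538284 = 0.97325.

0.973c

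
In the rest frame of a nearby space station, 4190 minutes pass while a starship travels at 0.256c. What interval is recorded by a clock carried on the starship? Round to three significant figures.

4050 minutes

With β = 0.256, γ = 1/√(1 − 0.256²) = 1/√0.934464 = 1.0345.
The moving clock records proper time: Δτ = Δt/γ = 4190/1.0345 = 4050 minutes.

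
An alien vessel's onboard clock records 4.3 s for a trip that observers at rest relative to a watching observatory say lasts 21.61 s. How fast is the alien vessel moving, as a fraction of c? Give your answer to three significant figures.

0.980c

γ = Δt/Δτ = 21.61/4.3 = 5.0256.
β = √(1 − 1/γ²) = √(1 − 0.0395935) = √0.9604065 = 0.980.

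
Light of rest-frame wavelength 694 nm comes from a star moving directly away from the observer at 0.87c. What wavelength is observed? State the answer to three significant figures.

2630 nm

Relativistic Doppler for wavelength: λ_obs = λ_src · √((1+β)/(1−β)).
With β = 0.87: factor = √(1.87/0.13) = 3.7927.
λ_obs = 694 × 3.7927 = 2630 nm.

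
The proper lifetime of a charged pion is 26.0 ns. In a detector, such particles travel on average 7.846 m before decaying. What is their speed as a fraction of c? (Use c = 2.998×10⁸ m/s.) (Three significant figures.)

0.709c

Let x = d/(cτ) = 7.846 m / (2.998×10⁸ m/s × 2.600×10^-8 s) = 1.0066. Since d = βγcτ, x = βγ = β/√(1−β²).
Solving: β² = x²/(1+x²) = 1.01324/2.01324 = 0.503288, so β = 0.709.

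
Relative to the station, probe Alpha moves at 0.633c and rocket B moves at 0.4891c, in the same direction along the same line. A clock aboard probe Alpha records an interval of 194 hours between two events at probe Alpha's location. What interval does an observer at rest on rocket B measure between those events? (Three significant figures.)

The velocity of probe Alpha relative to rocket B is (0.633 − 0.4891)c / (1 − 0.633×0.4891) = 0.20843c; relative speed 0.20843c.
At |u| = 0.20843c, γ = (1 − 0.0434431)^(−1/2) = 1.0225.
Probe Alpha's interval is proper; time dilation gives Δt_B = γΔτ = 1.0225 × 194 hours = 198 hours.

198 hours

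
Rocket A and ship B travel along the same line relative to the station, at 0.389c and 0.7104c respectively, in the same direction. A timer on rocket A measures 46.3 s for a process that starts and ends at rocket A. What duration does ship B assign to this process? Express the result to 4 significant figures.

Transform rocket A's velocity into ship B's frame: (0.389 − 0.7104)/(1 − 0.389·0.7104) = −0.3214/0.7236544, so the relative speed is 0.44413c.
γ for this relative speed: γ = 1/√(1 − 0.197251) = 1.1161.
Rocket A's interval is proper; time dilation gives Δt_B = γΔτ = 1.1161 × 46.3 s = 51.68 s.

51.68 s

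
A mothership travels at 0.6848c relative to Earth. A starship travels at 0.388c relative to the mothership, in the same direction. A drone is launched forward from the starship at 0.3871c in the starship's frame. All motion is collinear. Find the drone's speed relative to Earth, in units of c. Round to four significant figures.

Apply u = (u'+v)/(1+u'v) twice. Drone in the mothership frame: (0.3871+0.388)/(1+0.3871·0.388) = 0.7751/1.1501948 = 0.67389c.
That velocity, transformed to the rest frame of Earth: (0.67389+0.6848)/(1+0.67389·0.6848) = 1.35869/1.461479872 = 0.92967c.

0.9297c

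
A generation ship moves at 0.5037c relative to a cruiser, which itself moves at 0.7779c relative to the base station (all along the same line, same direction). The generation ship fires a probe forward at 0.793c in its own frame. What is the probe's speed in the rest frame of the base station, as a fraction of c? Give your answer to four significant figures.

0.9905c

Apply u = (u'+v)/(1+u'v) twice. Probe in the cruiser frame: (0.793+0.5037)/(1+0.793·0.5037) = 1.2967/1.3994341 = 0.92659c.
That velocity, transformed to the rest frame of the base station: (0.92659+0.7779)/(1+0.92659·0.7779) = 1.70449/1.720794361 = 0.99053c.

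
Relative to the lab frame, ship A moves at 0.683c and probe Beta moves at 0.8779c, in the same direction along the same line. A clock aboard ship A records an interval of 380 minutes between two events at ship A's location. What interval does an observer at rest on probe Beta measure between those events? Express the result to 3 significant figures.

435 minutes

Transform ship A's velocity into probe Beta's frame: (0.683 − 0.8779)/(1 − 0.683·0.8779) = −0.1949/0.4003943, so the relative speed is 0.48677c.
At |u| = 0.48677c, γ = (1 − 0.236945)^(−1/2) = 1.1448.
The clock on ship A records proper time, so probe Beta measures Δt = γΔτ = 1.1448 × 380 = 435 minutes.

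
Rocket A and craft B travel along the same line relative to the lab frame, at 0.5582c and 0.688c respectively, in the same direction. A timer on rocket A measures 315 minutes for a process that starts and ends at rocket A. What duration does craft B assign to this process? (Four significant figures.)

322.2 minutes

The velocity of rocket A relative to craft B is (0.5582 − 0.688)c / (1 − 0.5582×0.688) = −0.21073c; relative speed 0.21073c.
At |u| = 0.21073c, γ = (1 − 0.0444071)^(−1/2) = 1.023.
Rocket A's interval is proper; time dilation gives Δt_B = γΔτ = 1.023 × 315 minutes = 322.2 minutes.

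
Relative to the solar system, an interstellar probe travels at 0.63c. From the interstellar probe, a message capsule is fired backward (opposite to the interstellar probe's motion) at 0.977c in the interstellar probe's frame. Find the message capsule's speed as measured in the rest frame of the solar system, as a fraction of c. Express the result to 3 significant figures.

0.902c

Relativistic velocity addition: u = (u' + v)/(1 + u'v/c²), with u' = −0.977c and v = 0.63c.
Numerator: −0.977 + 0.63 = −0.347. Denominator: 1 + (−0.977)(0.63) = 0.38449.
u = −0.347/0.38449 = −0.90249, so the speed is 0.902c.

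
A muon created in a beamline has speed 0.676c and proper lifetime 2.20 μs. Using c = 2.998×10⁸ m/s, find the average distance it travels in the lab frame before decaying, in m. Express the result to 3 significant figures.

β² = 0.456976, so γ = 1/√0.543024 = 1.357.
Lab-frame lifetime: Δt = γτ = 1.357 × 2.20 μs = 2.9854 μs.
Distance: d = vΔt = 0.676 × 2.998×10⁸ m/s × 2.9854×10^-6 s = 605 m.

605 m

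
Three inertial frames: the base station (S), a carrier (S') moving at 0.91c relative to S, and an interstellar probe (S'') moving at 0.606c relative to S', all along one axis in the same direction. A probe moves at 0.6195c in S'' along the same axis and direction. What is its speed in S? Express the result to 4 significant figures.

0.9946c

Compose velocities in two stages. Stage 1 (into S'): u₁ = (0.6195+0.606)/(1+0.6195×0.606) = 0.891.
Stage 2 (into S): u = (0.891+0.91)/(1+0.891×0.91) = 0.99458, so the speed is 0.9946c.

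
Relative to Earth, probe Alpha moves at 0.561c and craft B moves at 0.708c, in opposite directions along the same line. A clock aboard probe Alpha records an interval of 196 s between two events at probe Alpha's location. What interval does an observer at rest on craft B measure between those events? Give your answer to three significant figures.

468 s

Transform probe Alpha's velocity into craft B's frame: (0.561 + 0.708)/(1 + 0.561·0.708) = 1.269/1.397188, so the relative speed is 0.90825c.
At |u| = 0.90825c, γ = (1 − 0.824918)^(−1/2) = 2.3899.
The clock on probe Alpha records proper time, so craft B measures Δt = γΔτ = 2.3899 × 196 = 468 s.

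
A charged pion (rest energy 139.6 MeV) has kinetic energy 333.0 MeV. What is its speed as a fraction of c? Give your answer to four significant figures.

0.9554c

γ = 1 + K/(mc²) = 1 + 333.0/139.6 = 3.3854.
β = √(1 − 1/γ²) = √(1 − 0.0872529) = √0.9127471 = 0.9554.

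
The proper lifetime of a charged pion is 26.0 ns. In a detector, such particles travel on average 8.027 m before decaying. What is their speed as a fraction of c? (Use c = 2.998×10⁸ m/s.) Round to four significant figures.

0.7174c

Lab distance = (lab lifetime)·v = γτ·βc, so βγ = d/(cτ) = 8.027/(2.998×10⁸ × 2.600×10^-8) = 1.0298.
With βγ = 1.0298: γ² = 1 + (βγ)² = 2.06049, and β = (βγ)/γ = 1.0298/1.43544 = 0.7174.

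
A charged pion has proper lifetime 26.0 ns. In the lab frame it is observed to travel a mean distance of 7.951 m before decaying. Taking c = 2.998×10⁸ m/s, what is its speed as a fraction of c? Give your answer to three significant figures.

d = βγcτ ⇒ βγ = d/(cτ) = 7.951 m / (7.7948 m) = 1.02.
β = (βγ)/√(1+(βγ)²) = 1.02/√2.0404 = 0.714.

0.714c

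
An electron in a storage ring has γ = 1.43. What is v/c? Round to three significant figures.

0.715

β = √(1 − 1/γ²) = √(1 − 1/2.0449) = √0.510979 = 0.715.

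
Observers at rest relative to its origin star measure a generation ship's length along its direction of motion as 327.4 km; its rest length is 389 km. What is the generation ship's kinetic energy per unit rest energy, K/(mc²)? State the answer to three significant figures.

From L = L₀/γ: γ = 389/327.4 = 1.18815.
Since K = (γ−1)mc², K/(mc²) = 1.18815 − 1 = 0.188.

0.188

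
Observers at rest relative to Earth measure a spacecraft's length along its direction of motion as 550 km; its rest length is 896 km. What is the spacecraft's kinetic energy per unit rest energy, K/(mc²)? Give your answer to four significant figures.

Length contraction gives γ = L₀/L = 896/550 = 1.62909.
K/(mc²) = γ − 1 = 1.62909 − 1 = 0.6291.

0.6291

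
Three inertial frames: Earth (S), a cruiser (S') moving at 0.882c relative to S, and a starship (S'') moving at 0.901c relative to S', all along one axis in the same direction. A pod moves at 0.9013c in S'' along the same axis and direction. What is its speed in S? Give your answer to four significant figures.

0.9997c

Compose velocities in two stages. Stage 1 (into S'): u₁ = (0.9013+0.901)/(1+0.9013×0.901) = 0.99461.
Stage 2 (into S): u = (0.99461+0.882)/(1+0.99461×0.882) = 0.99966, so the speed is 0.9997c.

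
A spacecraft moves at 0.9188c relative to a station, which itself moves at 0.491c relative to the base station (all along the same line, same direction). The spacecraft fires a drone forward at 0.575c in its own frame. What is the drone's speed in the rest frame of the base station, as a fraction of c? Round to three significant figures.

0.992c

Compose velocities in two stages. Stage 1 (into S'): u₁ = (0.575+0.9188)/(1+0.575×0.9188) = 0.97742.
Stage 2 (into S): u = (0.97742+0.491)/(1+0.97742×0.491) = 0.99223, so the speed is 0.992c.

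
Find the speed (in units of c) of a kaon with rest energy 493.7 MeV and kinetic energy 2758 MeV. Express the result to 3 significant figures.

0.988c

γ = 1 + K/(mc²) = 1 + 2758/493.7 = 6.5864.
β = √(1 − 1/γ²) = √(1 − 0.0230517) = √0.9769483 = 0.988.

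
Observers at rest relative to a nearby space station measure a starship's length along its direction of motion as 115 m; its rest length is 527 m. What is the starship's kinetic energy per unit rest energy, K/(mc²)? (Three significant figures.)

3.58

γ = L₀/L = 527/115 = 4.58261.
K/(mc²) = γ − 1 = 4.58261 − 1 = 3.58.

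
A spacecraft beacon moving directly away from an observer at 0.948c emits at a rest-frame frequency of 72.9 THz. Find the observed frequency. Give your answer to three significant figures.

Relativistic Doppler (source moving away): f_obs = f_src · √((1−β)/(1+β)).
With β = 0.948: factor = √(0.052/1.948) = 0.16338.
f_obs = 72.9 × 0.16338 = 11.9 THz.

11.9 THz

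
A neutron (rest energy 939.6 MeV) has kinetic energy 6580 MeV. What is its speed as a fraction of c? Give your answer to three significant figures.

0.992c

γ = 1 + K/(mc²) = 1 + 6580/939.6 = 8.003.
β = √(1 − 1/γ²) = √(1 − 0.0156133) = √0.9843867 = 0.992.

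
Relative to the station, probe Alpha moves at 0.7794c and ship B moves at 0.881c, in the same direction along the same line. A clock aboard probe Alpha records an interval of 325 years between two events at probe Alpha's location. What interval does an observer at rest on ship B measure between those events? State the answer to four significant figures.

343.6 years

Transform probe Alpha's velocity into ship B's frame: (0.7794 − 0.881)/(1 − 0.7794·0.881) = −0.1016/0.3133486, so the relative speed is 0.32424c.
γ for this relative speed: γ = 1/√(1 − 0.105132) = 1.0571.
Probe Alpha's interval is proper; time dilation gives Δt_B = γΔτ = 1.0571 × 325 years = 343.6 years.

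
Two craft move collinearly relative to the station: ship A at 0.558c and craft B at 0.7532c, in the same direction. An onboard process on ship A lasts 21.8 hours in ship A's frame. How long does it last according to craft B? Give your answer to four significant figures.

The velocity of ship A relative to craft B is (0.558 − 0.7532)c / (1 − 0.558×0.7532) = −0.33672c; relative speed 0.33672c.
At |u| = 0.33672c, γ = (1 − 0.11338)^(−1/2) = 1.062.
Ship A's interval is proper; time dilation gives Δt_B = γΔτ = 1.062 × 21.8 hours = 23.15 hours.

23.15 hours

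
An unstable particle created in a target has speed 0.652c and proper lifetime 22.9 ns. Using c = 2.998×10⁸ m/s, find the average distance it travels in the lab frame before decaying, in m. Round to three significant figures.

β² = 0.425104, so γ = 1/√0.574896 = 1.3189.
Lab-frame lifetime: Δt = γτ = 1.3189 × 22.9 ns = 30.203 ns.
Distance: d = vΔt = 0.652 × 2.998×10⁸ m/s × 3.0203×10^-8 s = 5.90 m.

5.90 m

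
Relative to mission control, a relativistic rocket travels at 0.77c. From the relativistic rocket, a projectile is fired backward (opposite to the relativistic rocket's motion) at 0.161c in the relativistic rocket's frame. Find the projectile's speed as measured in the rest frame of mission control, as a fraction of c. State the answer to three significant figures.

0.695c

In units of c, u = (u' + v)/(1 + u'v) with u' = −0.161 and v = 0.77.
Numerator: −0.161 + 0.77 = 0.609. Denominator: 1 + (−0.161)(0.77) = 0.87603.
u = 0.609/0.87603 = 0.69518, so the speed is 0.695c.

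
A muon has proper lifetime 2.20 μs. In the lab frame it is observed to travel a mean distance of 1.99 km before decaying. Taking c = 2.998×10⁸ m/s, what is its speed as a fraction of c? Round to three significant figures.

Let x = d/(cτ) = 1990 m / (2.998×10⁸ m/s × 2.200×10^-6 s) = 3.0172. Since d = βγcτ, x = βγ = β/√(1−β²).
Solving: β² = x²/(1+x²) = 9.1035/10.1035 = 0.901024, so β = 0.949.

0.949c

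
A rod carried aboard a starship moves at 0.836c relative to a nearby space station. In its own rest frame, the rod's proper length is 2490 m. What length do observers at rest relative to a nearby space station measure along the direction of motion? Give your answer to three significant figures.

1370 m

Lorentz factor: γ = (1 − 0.698896)^(−1/2) = 1.8224.
Length contraction: L = L₀/γ = 2490/1.8224 = 1370 m.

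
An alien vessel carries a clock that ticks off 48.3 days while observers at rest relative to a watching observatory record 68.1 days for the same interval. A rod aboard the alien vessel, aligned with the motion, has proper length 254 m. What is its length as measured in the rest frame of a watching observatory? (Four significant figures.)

γ = Δt/Δτ = 68.1/48.3 = 1.40994.
The rod contracts by the same γ: 254 m / 1.40994 = 180.1 m.

180.1 m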